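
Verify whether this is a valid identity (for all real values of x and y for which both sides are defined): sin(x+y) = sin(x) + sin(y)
No, this is NOT an identity.

Claim: sin(x+y) = sin(x) + sin(y).
Test a specific point where both sides are defined: x = π/3, y = -π/6.
LHS = sin(x+y) ≈ 0.5000
RHS = sin(x) + sin(y) ≈ 0.3660
Since 0.5000 ≠ 0.3660, the equation fails at this point, so it cannot hold for all real values of x and y for which both sides are defined.
The correct expansion is sin(x+y) = sin(x)cos(y) + cos(x)sin(y); sine is not additive.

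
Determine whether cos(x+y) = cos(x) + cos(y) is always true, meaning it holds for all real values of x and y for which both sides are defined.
No, this is NOT an identity.

Claim: cos(x+y) = cos(x) + cos(y).
Test a specific point where both sides are defined: x = -π/3, y = -π/4.
LHS = cos(x+y) ≈ -0.2588
RHS = cos(x) + cos(y) ≈ 1.2071
Since -0.2588 ≠ 1.2071, the equation fails at this point, so it cannot hold for all real values of x and y for which both sides are defined.
The correct expansion is cos(x+y) = cos(x)cos(y) - sin(x)sin(y); cosine is not additive.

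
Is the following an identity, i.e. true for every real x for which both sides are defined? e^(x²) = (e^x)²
Claim: e^(x²) = (e^x)².
Test a specific point where both sides are defined: x = -2.
LHS = e^(x²) ≈ 54.5982
RHS = (e^x)² ≈ 0.0183
Since 54.5982 ≠ 0.0183, the equation fails at this point, so it cannot hold for every real x for which both sides are defined.
(e^x)² = e^(2x), and 2x ≠ x² in general.

Conclusion: No, this is NOT an identity.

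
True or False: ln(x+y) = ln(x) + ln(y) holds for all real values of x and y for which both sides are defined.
False.

Claim: ln(x+y) = ln(x) + ln(y).
Test a specific point where both sides are defined: x = 4, y = 2.
LHS = ln(x+y) ≈ 1.7918
RHS = ln(x) + ln(y) ≈ 2.0794
Since 1.7918 ≠ 2.0794, the equation fails at this point, so it cannot hold for all real values of x and y for which both sides are defined.
ln(x) + ln(y) = ln(xy), not ln(x+y).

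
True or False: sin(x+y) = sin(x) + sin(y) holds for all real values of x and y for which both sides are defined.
False.

Claim: sin(x+y) = sin(x) + sin(y).
Test a specific point where both sides are defined: x = -π/2, y = π/3.
LHS = sin(x+y) ≈ -0.5000
RHS = sin(x) + sin(y) ≈ -0.1340
Since -0.5000 ≠ -0.1340, the equation fails at this point, so it cannot hold for all real values of x and y for which both sides are defined.
The correct expansion is sin(x+y) = sin(x)cos(y) + cos(x)sin(y); sine is not additive.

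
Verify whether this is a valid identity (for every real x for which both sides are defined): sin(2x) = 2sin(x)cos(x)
Claim: sin(2x) = 2sin(x)cos(x).
Reasoning: Put y = x in the addition formula sin(x+y) = sin(x)cos(y) + cos(x)sin(y): sin(2x) = sin(x)cos(x) + cos(x)sin(x) = 2sin(x)cos(x).
So the two sides agree for every real x for which both sides are defined.

Conclusion: Yes, this is an identity.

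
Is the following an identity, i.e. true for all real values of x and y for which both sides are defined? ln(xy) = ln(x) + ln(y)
Yes, this is an identity.

Claim: ln(xy) = ln(x) + ln(y).
Reasoning: Both sides are simultaneously defined only when x, y > 0. Write x = e^p, y = e^q (p = ln x, q = ln y). Then xy = e^p · e^q = e^(p+q), so ln(xy) = p + q = ln(x) + ln(y).
So the two sides agree for all real values of x and y for which both sides are defined.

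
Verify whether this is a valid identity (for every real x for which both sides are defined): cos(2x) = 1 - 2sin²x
Yes, this is an identity.

Claim: cos(2x) = 1 - 2sin²x.
Reasoning: cos(2x) = cos²x - sin²x. Replace cos²x by 1 - sin²x: (1 - sin²x) - sin²x = 1 - 2sin²x.
So the two sides agree for every real x for which both sides are defined.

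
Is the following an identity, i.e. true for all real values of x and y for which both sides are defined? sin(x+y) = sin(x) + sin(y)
Claim: sin(x+y) = sin(x) + sin(y).
Test a specific point where both sides are defined: x = π/3, y = π/6.
LHS = sin(x+y) ≈ 1.0000
RHS = sin(x) + sin(y) ≈ 1.3660
Since 1.0000 ≠ 1.3660, the equation fails at this point, so it cannot hold for all real values of x and y for which both sides are defined.
The correct expansion is sin(x+y) = sin(x)cos(y) + cos(x)sin(y); sine is not additive.

Conclusion: No, this is NOT an identity.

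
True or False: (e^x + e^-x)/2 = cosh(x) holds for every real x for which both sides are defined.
True.

Claim: (e^x + e^-x)/2 = cosh(x).
Reasoning: This is exactly the definition of the hyperbolic cosine: cosh(x) := (e^x + e^-x)/2.
So the two sides agree for every real x for which both sides are defined.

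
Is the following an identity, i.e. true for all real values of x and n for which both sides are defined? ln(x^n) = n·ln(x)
Claim: ln(x^n) = n·ln(x).
Reasoning: The right side requires x > 0. For x > 0, x^n = (e^(ln x))^n = e^(n·ln x), so taking ln of both sides gives ln(x^n) = n·ln(x).
So the two sides agree for all real values of x and n for which both sides are defined.

Conclusion: Yes, this is an identity.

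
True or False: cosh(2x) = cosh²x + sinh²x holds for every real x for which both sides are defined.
True.

Claim: cosh(2x) = cosh²x + sinh²x.
Reasoning: cosh²x = (e^(2x) + 2 + e^(-2x))/4 and sinh²x = (e^(2x) - 2 + e^(-2x))/4. Adding gives (2e^(2x) + 2e^(-2x))/4 = (e^(2x) + e^(-2x))/2 = cosh(2x).
So the two sides agree for every real x for which both sides are defined.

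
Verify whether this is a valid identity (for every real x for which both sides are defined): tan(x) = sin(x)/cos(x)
Claim: tan(x) = sin(x)/cos(x).
Reasoning: For an angle x whose terminal point on the unit circle is (cos x, sin x), tan(x) is defined as the ratio (second coordinate)/(first coordinate) = sin(x)/cos(x), wherever cos(x) ≠ 0.
So the two sides agree for every real x for which both sides are defined.

Conclusion: Yes, this is an identity.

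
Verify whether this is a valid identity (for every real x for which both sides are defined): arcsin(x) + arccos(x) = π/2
Claim: arcsin(x) + arccos(x) = π/2.
Reasoning: Both sides are defined for -1 ≤ x ≤ 1. Let θ = arcsin(x), so sin θ = x and θ ∈ [-π/2, π/2]. Then cos(π/2 - θ) = sin θ = x and π/2 - θ ∈ [0, π], which is exactly the range of arccos, so arccos(x) = π/2 - θ. Adding: arcsin(x) + arccos(x) = θ + (π/2 - θ) = π/2.
So the two sides agree for every real x for which both sides are defined.

Conclusion: Yes, this is an identity.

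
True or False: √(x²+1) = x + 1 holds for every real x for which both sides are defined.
Claim: √(x²+1) = x + 1.
Test a specific point where both sides are defined: x = -1.
LHS = √(x²+1) ≈ 1.4142
RHS = x + 1 ≈ 0.0000
Since 1.4142 ≠ 0.0000, the equation fails at this point, so it cannot hold for every real x for which both sides are defined.
(x+1)² = x² + 2x + 1 ≠ x² + 1 unless x = 0.

Conclusion: False.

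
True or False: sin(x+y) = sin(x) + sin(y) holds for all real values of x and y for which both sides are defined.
False.

Claim: sin(x+y) = sin(x) + sin(y).
Test a specific point where both sides are defined: x = π/3, y = π/4.
LHS = sin(x+y) ≈ 0.9659
RHS = sin(x) + sin(y) ≈ 1.5731
Since 0.9659 ≠ 1.5731, the equation fails at this point, so it cannot hold for all real values of x and y for which both sides are defined.
The correct expansion is sin(x+y) = sin(x)cos(y) + cos(x)sin(y); sine is not additive.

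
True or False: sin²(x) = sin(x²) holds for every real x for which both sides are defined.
False.

Claim: sin²(x) = sin(x²).
Test a specific point where both sides are defined: x = 3π/4.
LHS = sin²(x) ≈ 0.5000
RHS = sin(x²) ≈ -0.6680
Since 0.5000 ≠ -0.6680, the equation fails at this point, so it cannot hold for every real x for which both sides are defined.
sin²(x) means (sin x)², squaring the output; sin(x²) squares the input. These are different functions.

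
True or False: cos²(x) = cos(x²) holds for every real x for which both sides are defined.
False.

Claim: cos²(x) = cos(x²).
Test a specific point where both sides are defined: x = π/4.
LHS = cos²(x) ≈ 0.5000
RHS = cos(x²) ≈ 0.8157
Since 0.5000 ≠ 0.8157, the equation fails at this point, so it cannot hold for every real x for which both sides are defined.
cos²(x) means (cos x)², squaring the output; cos(x²) squares the input. These are different functions.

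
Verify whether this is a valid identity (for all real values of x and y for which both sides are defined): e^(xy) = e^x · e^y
Claim: e^(xy) = e^x · e^y.
Test a specific point where both sides are defined: x = -1, y = 3/2.
LHS = e^(xy) ≈ 0.2231
RHS = e^x · e^y ≈ 1.6487
Since 0.2231 ≠ 1.6487, the equation fails at this point, so it cannot hold for all real values of x and y for which both sides are defined.
e^x · e^y = e^(x+y), not e^(xy).

Conclusion: No, this is NOT an identity.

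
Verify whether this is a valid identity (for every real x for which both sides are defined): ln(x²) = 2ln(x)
Yes, this is an identity.

Claim: ln(x²) = 2ln(x).
Reasoning: The right side requires x > 0. For x > 0, x² = (e^(ln x))² = e^(2ln x), so ln(x²) = 2ln(x). (For x < 0 the right side is undefined, so those values are outside the claim.)
So the two sides agree for every real x for which both sides are defined.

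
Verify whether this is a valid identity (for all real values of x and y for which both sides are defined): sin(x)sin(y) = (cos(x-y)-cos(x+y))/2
Claim: sin(x)sin(y) = (cos(x-y)-cos(x+y))/2.
Reasoning: cos(x-y) = cos(x)cos(y) + sin(x)sin(y) and cos(x+y) = cos(x)cos(y) - sin(x)sin(y). Subtracting, cos(x-y) - cos(x+y) = 2sin(x)sin(y); divide by 2.
So the two sides agree for all real values of x and y for which both sides are defined.

Conclusion: Yes, this is an identity.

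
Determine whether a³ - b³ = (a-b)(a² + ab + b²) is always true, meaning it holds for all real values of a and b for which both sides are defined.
Claim: a³ - b³ = (a-b)(a² + ab + b²).
Reasoning: Expand the right side: (a-b)(a² + ab + b²) = a³ + a²b + ab² - a²b - ab² - b³ = a³ - b³ (the middle terms cancel in pairs).
So the two sides agree for all real values of a and b for which both sides are defined.

Conclusion: Yes, this is an identity.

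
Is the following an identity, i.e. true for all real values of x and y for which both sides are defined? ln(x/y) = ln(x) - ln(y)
Yes, this is an identity.

Claim: ln(x/y) = ln(x) - ln(y).
Reasoning: Both sides are simultaneously defined only when x, y > 0. Write x = e^p, y = e^q. Then x/y = e^(p-q), so ln(x/y) = p - q = ln(x) - ln(y).
So the two sides agree for all real values of x and y for which both sides are defined.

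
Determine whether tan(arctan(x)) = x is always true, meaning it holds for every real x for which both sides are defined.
Claim: tan(arctan(x)) = x.
Reasoning: For every real x, arctan(x) is by definition the angle in (-π/2, π/2) whose tangent equals x. Taking the tangent of that angle returns x.
So the two sides agree for every real x for which both sides are defined.

Conclusion: Yes, this is an identity.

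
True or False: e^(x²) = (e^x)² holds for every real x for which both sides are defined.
False.

Claim: e^(x²) = (e^x)².
Test a specific point where both sides are defined: x = -1.
LHS = e^(x²) ≈ 2.7183
RHS = (e^x)² ≈ 0.1353
Since 2.7183 ≠ 0.1353, the equation fails at this point, so it cannot hold for every real x for which both sides are defined.
(e^x)² = e^(2x), and 2x ≠ x² in general.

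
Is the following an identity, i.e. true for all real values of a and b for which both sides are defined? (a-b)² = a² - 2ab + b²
Yes, this is an identity.

Claim: (a-b)² = a² - 2ab + b².
Reasoning: Expand: (a-b)² = (a-b)(a-b) = a·a - a·b - b·a + b·b = a² - 2ab + b².
So the two sides agree for all real values of a and b for which both sides are defined.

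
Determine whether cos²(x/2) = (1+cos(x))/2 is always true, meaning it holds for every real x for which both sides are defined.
Yes, this is an identity.

Claim: cos²(x/2) = (1+cos(x))/2.
Reasoning: Use cos(2θ) = 2cos²θ - 1 with θ = x/2: cos(x) = 2cos²(x/2) - 1. Solving for cos²(x/2) gives (1 + cos(x))/2.
So the two sides agree for every real x for which both sides are defined.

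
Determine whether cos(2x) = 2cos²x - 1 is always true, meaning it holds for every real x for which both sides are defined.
Claim: cos(2x) = 2cos²x - 1.
Reasoning: cos(2x) = cos²x - sin²x. Replace sin²x by 1 - cos²x: cos²x - (1 - cos²x) = 2cos²x - 1.
So the two sides agree for every real x for which both sides are defined.

Conclusion: Yes, this is an identity.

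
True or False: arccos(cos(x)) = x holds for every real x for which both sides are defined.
False.

Claim: arccos(cos(x)) = x.
Test a specific point where both sides are defined: x = -π/2.
LHS = arccos(cos(x)) ≈ 1.5708
RHS = x ≈ -1.5708
Since 1.5708 ≠ -1.5708, the equation fails at this point, so it cannot hold for every real x for which both sides are defined.
arccos only returns values in [0, π], so arccos(cos(x)) = x holds only for x in that interval, not for all real x.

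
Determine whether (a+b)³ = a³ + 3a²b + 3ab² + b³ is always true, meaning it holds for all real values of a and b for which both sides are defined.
Claim: (a+b)³ = a³ + 3a²b + 3ab² + b³.
Reasoning: (a+b)³ = (a+b)(a+b)² = (a+b)(a² + 2ab + b²) = a³ + 2a²b + ab² + a²b + 2ab² + b³ = a³ + 3a²b + 3ab² + b³.
So the two sides agree for all real values of a and b for which both sides are defined.

Conclusion: Yes, this is an identity.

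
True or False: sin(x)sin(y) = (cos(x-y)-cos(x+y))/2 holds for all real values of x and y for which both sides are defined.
Claim: sin(x)sin(y) = (cos(x-y)-cos(x+y))/2.
Reasoning: cos(x-y) = cos(x)cos(y) + sin(x)sin(y) and cos(x+y) = cos(x)cos(y) - sin(x)sin(y). Subtracting, cos(x-y) - cos(x+y) = 2sin(x)sin(y); divide by 2.
So the two sides agree for all real values of x and y for which both sides are defined.

Conclusion: True.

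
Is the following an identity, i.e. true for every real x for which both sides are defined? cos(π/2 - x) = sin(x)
Claim: cos(π/2 - x) = sin(x).
Reasoning: Use cos(u - v) = cos(u)cos(v) + sin(u)sin(v) with u = π/2, v = x: cos(π/2)cos(x) + sin(π/2)sin(x) = 0·cos(x) + 1·sin(x) = sin(x).
So the two sides agree for every real x for which both sides are defined.

Conclusion: Yes, this is an identity.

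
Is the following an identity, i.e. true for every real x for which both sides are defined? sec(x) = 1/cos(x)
Yes, this is an identity.

Claim: sec(x) = 1/cos(x).
Reasoning: sec(x) is by definition the reciprocal of cos(x), wherever cos(x) ≠ 0.
So the two sides agree for every real x for which both sides are defined.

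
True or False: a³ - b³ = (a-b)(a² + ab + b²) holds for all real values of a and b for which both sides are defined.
Claim: a³ - b³ = (a-b)(a² + ab + b²).
Reasoning: Expand the right side: (a-b)(a² + ab + b²) = a³ + a²b + ab² - a²b - ab² - b³ = a³ - b³ (the middle terms cancel in pairs).
So the two sides agree for all real values of a and b for which both sides are defined.

Conclusion: True.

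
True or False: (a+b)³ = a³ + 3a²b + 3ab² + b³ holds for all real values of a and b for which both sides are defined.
Claim: (a+b)³ = a³ + 3a²b + 3ab² + b³.
Reasoning: (a+b)³ = (a+b)(a+b)² = (a+b)(a² + 2ab + b²) = a³ + 2a²b + ab² + a²b + 2ab² + b³ = a³ + 3a²b + 3ab² + b³.
So the two sides agree for all real values of a and b for which both sides are defined.

Conclusion: True.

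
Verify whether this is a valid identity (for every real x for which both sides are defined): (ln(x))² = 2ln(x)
No, this is NOT an identity.

Claim: (ln(x))² = 2ln(x).
Test a specific point where both sides are defined: x = 3.
LHS = (ln(x))² ≈ 1.2069
RHS = 2ln(x) ≈ 2.1972
Since 1.2069 ≠ 2.1972, the equation fails at this point, so it cannot hold for every real x for which both sides are defined.
2ln(x) equals ln(x²), which is not the same as (ln x)².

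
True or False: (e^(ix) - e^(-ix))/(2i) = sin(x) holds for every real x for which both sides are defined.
Claim: (e^(ix) - e^(-ix))/(2i) = sin(x).
Reasoning: By Euler's formula e^(ix) = cos(x) + i·sin(x) and e^(-ix) = cos(x) - i·sin(x). Subtracting cancels the cosine terms: e^(ix) - e^(-ix) = 2i·sin(x); divide by 2i.
So the two sides agree for every real x for which both sides are defined.

Conclusion: True.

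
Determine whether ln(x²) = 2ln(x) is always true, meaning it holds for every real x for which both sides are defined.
Claim: ln(x²) = 2ln(x).
Reasoning: The right side requires x > 0. For x > 0, x² = (e^(ln x))² = e^(2ln x), so ln(x²) = 2ln(x). (For x < 0 the right side is undefined, so those values are outside the claim.)
So the two sides agree for every real x for which both sides are defined.

Conclusion: Yes, this is an identity.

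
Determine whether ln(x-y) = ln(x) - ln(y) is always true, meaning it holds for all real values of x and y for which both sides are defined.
Claim: ln(x-y) = ln(x) - ln(y).
Test a specific point where both sides are defined: x = 5, y = 3/2.
LHS = ln(x-y) ≈ 1.2528
RHS = ln(x) - ln(y) ≈ 1.2040
Since 1.2528 ≠ 1.2040, the equation fails at this point, so it cannot hold for all real values of x and y for which both sides are defined.
ln(x) - ln(y) = ln(x/y), not ln(x-y).

Conclusion: No, this is NOT an identity.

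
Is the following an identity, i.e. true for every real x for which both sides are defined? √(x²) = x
Claim: √(x²) = x.
Test a specific point where both sides are defined: x = -3.
LHS = √(x²) ≈ 3.0000
RHS = x ≈ -3.0000
Since 3.0000 ≠ -3.0000, the equation fails at this point, so it cannot hold for every real x for which both sides are defined.
√(x²) = |x|, which differs from x whenever x < 0 (both sides are defined for every real x).

Conclusion: No, this is NOT an identity.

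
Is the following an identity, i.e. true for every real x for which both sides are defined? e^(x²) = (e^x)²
No, this is NOT an identity.

Claim: e^(x²) = (e^x)².
Test a specific point where both sides are defined: x = 3.
LHS = e^(x²) ≈ 8103.0839
RHS = (e^x)² ≈ 403.4288
Since 8103.0839 ≠ 403.4288, the equation fails at this point, so it cannot hold for every real x for which both sides are defined.
(e^x)² = e^(2x), and 2x ≠ x² in general.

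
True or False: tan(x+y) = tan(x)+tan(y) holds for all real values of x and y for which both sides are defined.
Claim: tan(x+y) = tan(x)+tan(y).
Test a specific point where both sides are defined: x = -π/4, y = π/6.
LHS = tan(x+y) ≈ -0.2679
RHS = tan(x)+tan(y) ≈ -0.4226
Since -0.2679 ≠ -0.4226, the equation fails at this point, so it cannot hold for all real values of x and y for which both sides are defined.
The correct formula is tan(x+y) = (tan(x) + tan(y))/(1 - tan(x)tan(y)).

Conclusion: False.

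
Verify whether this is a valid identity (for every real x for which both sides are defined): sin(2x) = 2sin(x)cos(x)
Claim: sin(2x) = 2sin(x)cos(x).
Reasoning: Put y = x in the addition formula sin(x+y) = sin(x)cos(y) + cos(x)sin(y): sin(2x) = sin(x)cos(x) + cos(x)sin(x) = 2sin(x)cos(x).
So the two sides agree for every real x for which both sides are defined.

Conclusion: Yes, this is an identity.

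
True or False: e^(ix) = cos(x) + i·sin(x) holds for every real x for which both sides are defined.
True.

Claim: e^(ix) = cos(x) + i·sin(x).
Reasoning: Euler's formula. Expand e^(ix) = Σ (ix)^k / k!. Since i² = -1, the even-k terms are Σ (-1)^m x^(2m)/(2m)! = cos(x) and the odd-k terms are i · Σ (-1)^m x^(2m+1)/(2m+1)! = i·sin(x).
So the two sides agree for every real x for which both sides are defined.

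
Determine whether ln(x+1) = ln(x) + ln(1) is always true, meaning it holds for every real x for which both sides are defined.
Claim: ln(x+1) = ln(x) + ln(1).
Test a specific point where both sides are defined: x = 1.
LHS = ln(x+1) ≈ 0.6931
RHS = ln(x) + ln(1) ≈ 0.0000
Since 0.6931 ≠ 0.0000, the equation fails at this point, so it cannot hold for every real x for which both sides are defined.
ln(1) = 0, so the right side is just ln(x), which differs from ln(x+1).

Conclusion: No, this is NOT an identity.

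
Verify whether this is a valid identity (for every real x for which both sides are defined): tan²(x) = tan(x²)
No, this is NOT an identity.

Claim: tan²(x) = tan(x²).
Test a specific point where both sides are defined: x = -π/4.
LHS = tan²(x) ≈ 1.0000
RHS = tan(x²) ≈ 0.7092
Since 1.0000 ≠ 0.7092, the equation fails at this point, so it cannot hold for every real x for which both sides are defined.
tan²(x) means (tan x)², squaring the output; tan(x²) squares the input. These are different functions.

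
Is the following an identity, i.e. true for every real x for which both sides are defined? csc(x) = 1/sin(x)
Claim: csc(x) = 1/sin(x).
Reasoning: csc(x) is by definition the reciprocal of sin(x), wherever sin(x) ≠ 0.
So the two sides agree for every real x for which both sides are defined.

Conclusion: Yes, this is an identity.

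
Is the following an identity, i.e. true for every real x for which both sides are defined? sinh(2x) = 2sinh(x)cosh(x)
Claim: sinh(2x) = 2sinh(x)cosh(x).
Reasoning: 2sinh(x)cosh(x) = 2 · (e^x - e^-x)/2 · (e^x + e^-x)/2 = (e^(2x) - e^(-2x))/2 = sinh(2x).
So the two sides agree for every real x for which both sides are defined.

Conclusion: Yes, this is an identity.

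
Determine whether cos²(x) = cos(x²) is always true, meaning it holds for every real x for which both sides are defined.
No, this is NOT an identity.

Claim: cos²(x) = cos(x²).
Test a specific point where both sides are defined: x = π.
LHS = cos²(x) ≈ 1.0000
RHS = cos(x²) ≈ -0.9027
Since 1.0000 ≠ -0.9027, the equation fails at this point, so it cannot hold for every real x for which both sides are defined.
cos²(x) means (cos x)², squaring the output; cos(x²) squares the input. These are different functions.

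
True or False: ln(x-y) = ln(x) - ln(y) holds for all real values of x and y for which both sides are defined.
False.

Claim: ln(x-y) = ln(x) - ln(y).
Test a specific point where both sides are defined: x = 3/2, y = 1/2.
LHS = ln(x-y) ≈ 0.0000
RHS = ln(x) - ln(y) ≈ 1.0986
Since 0.0000 ≠ 1.0986, the equation fails at this point, so it cannot hold for all real values of x and y for which both sides are defined.
ln(x) - ln(y) = ln(x/y), not ln(x-y).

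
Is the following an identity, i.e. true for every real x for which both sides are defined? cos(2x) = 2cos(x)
Claim: cos(2x) = 2cos(x).
Test a specific point where both sides are defined: x = -π/2.
LHS = cos(2x) ≈ -1.0000
RHS = 2cos(x) ≈ 0.0000
Since -1.0000 ≠ 0.0000, the equation fails at this point, so it cannot hold for every real x for which both sides are defined.
The correct double-angle formula is cos(2x) = cos²x - sin²x.

Conclusion: No, this is NOT an identity.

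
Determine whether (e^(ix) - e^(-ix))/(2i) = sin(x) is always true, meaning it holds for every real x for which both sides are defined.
Yes, this is an identity.

Claim: (e^(ix) - e^(-ix))/(2i) = sin(x).
Reasoning: By Euler's formula e^(ix) = cos(x) + i·sin(x) and e^(-ix) = cos(x) - i·sin(x). Subtracting cancels the cosine terms: e^(ix) - e^(-ix) = 2i·sin(x); divide by 2i.
So the two sides agree for every real x for which both sides are defined.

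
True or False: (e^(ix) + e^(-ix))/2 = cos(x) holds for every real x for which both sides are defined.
Claim: (e^(ix) + e^(-ix))/2 = cos(x).
Reasoning: By Euler's formula e^(ix) = cos(x) + i·sin(x) and e^(-ix) = cos(x) - i·sin(x). Adding cancels the sine terms: e^(ix) + e^(-ix) = 2cos(x); divide by 2.
So the two sides agree for every real x for which both sides are defined.

Conclusion: True.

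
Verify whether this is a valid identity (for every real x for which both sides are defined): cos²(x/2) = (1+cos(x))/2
Yes, this is an identity.

Claim: cos²(x/2) = (1+cos(x))/2.
Reasoning: Use cos(2θ) = 2cos²θ - 1 with θ = x/2: cos(x) = 2cos²(x/2) - 1. Solving for cos²(x/2) gives (1 + cos(x))/2.
So the two sides agree for every real x for which both sides are defined.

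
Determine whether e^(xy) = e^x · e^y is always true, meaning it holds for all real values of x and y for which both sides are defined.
Claim: e^(xy) = e^x · e^y.
Test a specific point where both sides are defined: x = -1, y = 4.
LHS = e^(xy) ≈ 0.0183
RHS = e^x · e^y ≈ 20.0855
Since 0.0183 ≠ 20.0855, the equation fails at this point, so it cannot hold for all real values of x and y for which both sides are defined.
e^x · e^y = e^(x+y), not e^(xy).

Conclusion: No, this is NOT an identity.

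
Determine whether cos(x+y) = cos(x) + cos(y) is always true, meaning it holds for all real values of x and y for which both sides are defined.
Claim: cos(x+y) = cos(x) + cos(y).
Test a specific point where both sides are defined: x = π/3, y = -π/2.
LHS = cos(x+y) ≈ 0.8660
RHS = cos(x) + cos(y) ≈ 0.5000
Since 0.8660 ≠ 0.5000, the equation fails at this point, so it cannot hold for all real values of x and y for which both sides are defined.
The correct expansion is cos(x+y) = cos(x)cos(y) - sin(x)sin(y); cosine is not additive.

Conclusion: No, this is NOT an identity.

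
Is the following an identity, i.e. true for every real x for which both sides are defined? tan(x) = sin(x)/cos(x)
Claim: tan(x) = sin(x)/cos(x).
Reasoning: For an angle x whose terminal point on the unit circle is (cos x, sin x), tan(x) is defined as the ratio (second coordinate)/(first coordinate) = sin(x)/cos(x), wherever cos(x) ≠ 0.
So the two sides agree for every real x for which both sides are defined.

Conclusion: Yes, this is an identity.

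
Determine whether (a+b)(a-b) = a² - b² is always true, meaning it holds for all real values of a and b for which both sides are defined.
Claim: (a+b)(a-b) = a² - b².
Reasoning: Expand: (a+b)(a-b) = a² - ab + ba - b² = a² - b² (the cross terms cancel).
So the two sides agree for all real values of a and b for which both sides are defined.

Conclusion: Yes, this is an identity.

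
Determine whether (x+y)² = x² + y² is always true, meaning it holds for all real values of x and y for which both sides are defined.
Claim: (x+y)² = x² + y².
Test a specific point where both sides are defined: x = -3, y = -2.
LHS = (x+y)² ≈ 25.0000
RHS = x² + y² ≈ 13.0000
Since 25.0000 ≠ 13.0000, the equation fails at this point, so it cannot hold for all real values of x and y for which both sides are defined.
The correct expansion is (x+y)² = x² + 2xy + y²; the cross term 2xy is missing.

Conclusion: No, this is NOT an identity.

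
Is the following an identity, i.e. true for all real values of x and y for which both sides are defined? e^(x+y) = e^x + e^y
Claim: e^(x+y) = e^x + e^y.
Test a specific point where both sides are defined: x = -1, y = -2.
LHS = e^(x+y) ≈ 0.0498
RHS = e^x + e^y ≈ 0.5032
Since 0.0498 ≠ 0.5032, the equation fails at this point, so it cannot hold for all real values of x and y for which both sides are defined.
The correct rule is e^(x+y) = e^x · e^y (a product, not a sum).

Conclusion: No, this is NOT an identity.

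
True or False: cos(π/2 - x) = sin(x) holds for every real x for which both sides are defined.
True.

Claim: cos(π/2 - x) = sin(x).
Reasoning: Use cos(u - v) = cos(u)cos(v) + sin(u)sin(v) with u = π/2, v = x: cos(π/2)cos(x) + sin(π/2)sin(x) = 0·cos(x) + 1·sin(x) = sin(x).
So the two sides agree for every real x for which both sides are defined.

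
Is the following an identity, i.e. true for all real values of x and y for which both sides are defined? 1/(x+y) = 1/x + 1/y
Claim: 1/(x+y) = 1/x + 1/y.
Test a specific point where both sides are defined: x = 4, y = 1.
LHS = 1/(x+y) ≈ 0.2000
RHS = 1/x + 1/y ≈ 1.2500
Since 0.2000 ≠ 1.2500, the equation fails at this point, so it cannot hold for all real values of x and y for which both sides are defined.
1/x + 1/y = (x+y)/(xy), which is not 1/(x+y).

Conclusion: No, this is NOT an identity.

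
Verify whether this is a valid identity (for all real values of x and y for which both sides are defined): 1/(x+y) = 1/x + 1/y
Claim: 1/(x+y) = 1/x + 1/y.
Test a specific point where both sides are defined: x = 3, y = -1.
LHS = 1/(x+y) ≈ 0.5000
RHS = 1/x + 1/y ≈ -0.6667
Since 0.5000 ≠ -0.6667, the equation fails at this point, so it cannot hold for all real values of x and y for which both sides are defined.
1/x + 1/y = (x+y)/(xy), which is not 1/(x+y).

Conclusion: No, this is NOT an identity.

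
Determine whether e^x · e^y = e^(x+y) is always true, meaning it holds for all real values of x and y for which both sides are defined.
Yes, this is an identity.

Claim: e^x · e^y = e^(x+y).
Reasoning: This is the law of exponents for a common base: multiplying powers adds exponents. E.g. from the series, (Σ x^j/j!)(Σ y^k/k!) = Σ_m (Σ_{j+k=m} x^j y^k/(j!k!)) = Σ_m (x+y)^m/m! by the binomial theorem.
So the two sides agree for all real values of x and y for which both sides are defined.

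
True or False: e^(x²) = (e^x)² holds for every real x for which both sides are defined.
False.

Claim: e^(x²) = (e^x)².
Test a specific point where both sides are defined: x = 3/2.
LHS = e^(x²) ≈ 9.4877
RHS = (e^x)² ≈ 20.0855
Since 9.4877 ≠ 20.0855, the equation fails at this point, so it cannot hold for every real x for which both sides are defined.
(e^x)² = e^(2x), and 2x ≠ x² in general.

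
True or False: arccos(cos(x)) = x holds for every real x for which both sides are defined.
Claim: arccos(cos(x)) = x.
Test a specific point where both sides are defined: x = -π/6.
LHS = arccos(cos(x)) ≈ 0.5236
RHS = x ≈ -0.5236
Since 0.5236 ≠ -0.5236, the equation fails at this point, so it cannot hold for every real x for which both sides are defined.
arccos only returns values in [0, π], so arccos(cos(x)) = x holds only for x in that interval, not for all real x.

Conclusion: False.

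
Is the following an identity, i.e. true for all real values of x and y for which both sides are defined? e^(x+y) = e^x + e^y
Claim: e^(x+y) = e^x + e^y.
Test a specific point where both sides are defined: x = -1, y = -1.
LHS = e^(x+y) ≈ 0.1353
RHS = e^x + e^y ≈ 0.7358
Since 0.1353 ≠ 0.7358, the equation fails at this point, so it cannot hold for all real values of x and y for which both sides are defined.
The correct rule is e^(x+y) = e^x · e^y (a product, not a sum).

Conclusion: No, this is NOT an identity.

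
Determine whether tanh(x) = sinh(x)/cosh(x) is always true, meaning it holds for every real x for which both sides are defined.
Claim: tanh(x) = sinh(x)/cosh(x).
Reasoning: tanh(x) is defined as sinh(x)/cosh(x) = (e^x - e^-x)/(e^x + e^-x); cosh(x) ≥ 1 is never zero, so this holds for every real x.
So the two sides agree for every real x for which both sides are defined.

Conclusion: Yes, this is an identity.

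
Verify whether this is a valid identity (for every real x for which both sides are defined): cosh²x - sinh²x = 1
Claim: cosh²x - sinh²x = 1.
Reasoning: With cosh(x) = (e^x + e^-x)/2 and sinh(x) = (e^x - e^-x)/2: cosh²x = (e^(2x) + 2 + e^(-2x))/4 and sinh²x = (e^(2x) - 2 + e^(-2x))/4. Subtracting leaves 4/4 = 1.
So the two sides agree for every real x for which both sides are defined.

Conclusion: Yes, this is an identity.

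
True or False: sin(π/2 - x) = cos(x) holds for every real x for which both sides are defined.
True.

Claim: sin(π/2 - x) = cos(x).
Reasoning: Use sin(u - v) = sin(u)cos(v) - cos(u)sin(v) with u = π/2, v = x: sin(π/2)cos(x) - cos(π/2)sin(x) = 1·cos(x) - 0·sin(x) = cos(x).
So the two sides agree for every real x for which both sides are defined.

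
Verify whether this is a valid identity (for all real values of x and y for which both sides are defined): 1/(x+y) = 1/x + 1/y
Claim: 1/(x+y) = 1/x + 1/y.
Test a specific point where both sides are defined: x = -3, y = -3.
LHS = 1/(x+y) ≈ -0.1667
RHS = 1/x + 1/y ≈ -0.6667
Since -0.1667 ≠ -0.6667, the equation fails at this point, so it cannot hold for all real values of x and y for which both sides are defined.
1/x + 1/y = (x+y)/(xy), which is not 1/(x+y).

Conclusion: No, this is NOT an identity.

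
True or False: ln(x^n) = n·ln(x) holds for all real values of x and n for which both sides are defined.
Claim: ln(x^n) = n·ln(x).
Reasoning: The right side requires x > 0. For x > 0, x^n = (e^(ln x))^n = e^(n·ln x), so taking ln of both sides gives ln(x^n) = n·ln(x).
So the two sides agree for all real values of x and n for which both sides are defined.

Conclusion: True.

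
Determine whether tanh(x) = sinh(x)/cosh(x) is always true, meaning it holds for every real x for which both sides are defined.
Yes, this is an identity.

Claim: tanh(x) = sinh(x)/cosh(x).
Reasoning: tanh(x) is defined as sinh(x)/cosh(x) = (e^x - e^-x)/(e^x + e^-x); cosh(x) ≥ 1 is never zero, so this holds for every real x.
So the two sides agree for every real x for which both sides are defined.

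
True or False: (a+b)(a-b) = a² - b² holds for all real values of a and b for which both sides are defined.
Claim: (a+b)(a-b) = a² - b².
Reasoning: Expand: (a+b)(a-b) = a² - ab + ba - b² = a² - b² (the cross terms cancel).
So the two sides agree for all real values of a and b for which both sides are defined.

Conclusion: True.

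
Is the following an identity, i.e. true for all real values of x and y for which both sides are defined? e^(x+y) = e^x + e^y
Claim: e^(x+y) = e^x + e^y.
Test a specific point where both sides are defined: x = 4, y = -3.
LHS = e^(x+y) ≈ 2.7183
RHS = e^x + e^y ≈ 54.6479
Since 2.7183 ≠ 54.6479, the equation fails at this point, so it cannot hold for all real values of x and y for which both sides are defined.
The correct rule is e^(x+y) = e^x · e^y (a product, not a sum).

Conclusion: No, this is NOT an identity.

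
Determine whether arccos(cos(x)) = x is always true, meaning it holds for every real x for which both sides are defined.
No, this is NOT an identity.

Claim: arccos(cos(x)) = x.
Test a specific point where both sides are defined: x = -π/2.
LHS = arccos(cos(x)) ≈ 1.5708
RHS = x ≈ -1.5708
Since 1.5708 ≠ -1.5708, the equation fails at this point, so it cannot hold for every real x for which both sides are defined.
arccos only returns values in [0, π], so arccos(cos(x)) = x holds only for x in that interval, not for all real x.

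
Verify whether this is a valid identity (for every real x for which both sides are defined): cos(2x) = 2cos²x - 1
Yes, this is an identity.

Claim: cos(2x) = 2cos²x - 1.
Reasoning: cos(2x) = cos²x - sin²x. Replace sin²x by 1 - cos²x: cos²x - (1 - cos²x) = 2cos²x - 1.
So the two sides agree for every real x for which both sides are defined.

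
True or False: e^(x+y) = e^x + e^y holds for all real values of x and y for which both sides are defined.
Claim: e^(x+y) = e^x + e^y.
Test a specific point where both sides are defined: x = 1/2, y = -3.
LHS = e^(x+y) ≈ 0.0821
RHS = e^x + e^y ≈ 1.6985
Since 0.0821 ≠ 1.6985, the equation fails at this point, so it cannot hold for all real values of x and y for which both sides are defined.
The correct rule is e^(x+y) = e^x · e^y (a product, not a sum).

Conclusion: False.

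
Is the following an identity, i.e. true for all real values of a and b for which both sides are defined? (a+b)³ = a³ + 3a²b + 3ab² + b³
Yes, this is an identity.

Claim: (a+b)³ = a³ + 3a²b + 3ab² + b³.
Reasoning: (a+b)³ = (a+b)(a+b)² = (a+b)(a² + 2ab + b²) = a³ + 2a²b + ab² + a²b + 2ab² + b³ = a³ + 3a²b + 3ab² + b³.
So the two sides agree for all real values of a and b for which both sides are defined.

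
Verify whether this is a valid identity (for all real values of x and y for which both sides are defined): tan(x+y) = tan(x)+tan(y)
Claim: tan(x+y) = tan(x)+tan(y).
Test a specific point where both sides are defined: x = -π/3, y = 2π/3.
LHS = tan(x+y) ≈ 1.7321
RHS = tan(x)+tan(y) ≈ -3.4641
Since 1.7321 ≠ -3.4641, the equation fails at this point, so it cannot hold for all real values of x and y for which both sides are defined.
The correct formula is tan(x+y) = (tan(x) + tan(y))/(1 - tan(x)tan(y)).

Conclusion: No, this is NOT an identity.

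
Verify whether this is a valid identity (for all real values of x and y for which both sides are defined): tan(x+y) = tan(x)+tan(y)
No, this is NOT an identity.

Claim: tan(x+y) = tan(x)+tan(y).
Test a specific point where both sides are defined: x = -π/4, y = π/3.
LHS = tan(x+y) ≈ 0.2679
RHS = tan(x)+tan(y) ≈ 0.7321
Since 0.2679 ≠ 0.7321, the equation fails at this point, so it cannot hold for all real values of x and y for which both sides are defined.
The correct formula is tan(x+y) = (tan(x) + tan(y))/(1 - tan(x)tan(y)).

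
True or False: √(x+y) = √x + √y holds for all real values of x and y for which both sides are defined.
False.

Claim: √(x+y) = √x + √y.
Test a specific point where both sides are defined: x = 5, y = 1/2.
LHS = √(x+y) ≈ 2.3452
RHS = √x + √y ≈ 2.9432
Since 2.3452 ≠ 2.9432, the equation fails at this point, so it cannot hold for all real values of x and y for which both sides are defined.
Squaring the right side gives x + 2√(xy) + y, not x + y.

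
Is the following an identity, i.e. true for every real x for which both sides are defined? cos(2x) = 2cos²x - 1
Claim: cos(2x) = 2cos²x - 1.
Reasoning: cos(2x) = cos²x - sin²x. Replace sin²x by 1 - cos²x: cos²x - (1 - cos²x) = 2cos²x - 1.
So the two sides agree for every real x for which both sides are defined.

Conclusion: Yes, this is an identity.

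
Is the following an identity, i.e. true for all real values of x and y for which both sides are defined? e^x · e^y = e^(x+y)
Yes, this is an identity.

Claim: e^x · e^y = e^(x+y).
Reasoning: This is the law of exponents for a common base: multiplying powers adds exponents. E.g. from the series, (Σ x^j/j!)(Σ y^k/k!) = Σ_m (Σ_{j+k=m} x^j y^k/(j!k!)) = Σ_m (x+y)^m/m! by the binomial theorem.
So the two sides agree for all real values of x and y for which both sides are defined.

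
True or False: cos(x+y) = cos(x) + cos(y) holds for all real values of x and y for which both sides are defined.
Claim: cos(x+y) = cos(x) + cos(y).
Test a specific point where both sides are defined: x = π/2, y = -π/2.
LHS = cos(x+y) ≈ 1.0000
RHS = cos(x) + cos(y) ≈ 0.0000
Since 1.0000 ≠ 0.0000, the equation fails at this point, so it cannot hold for all real values of x and y for which both sides are defined.
The correct expansion is cos(x+y) = cos(x)cos(y) - sin(x)sin(y); cosine is not additive.

Conclusion: False.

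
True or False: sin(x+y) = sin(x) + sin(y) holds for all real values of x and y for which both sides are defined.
Claim: sin(x+y) = sin(x) + sin(y).
Test a specific point where both sides are defined: x = π, y = 2π/3.
LHS = sin(x+y) ≈ -0.8660
RHS = sin(x) + sin(y) ≈ 0.8660
Since -0.8660 ≠ 0.8660, the equation fails at this point, so it cannot hold for all real values of x and y for which both sides are defined.
The correct expansion is sin(x+y) = sin(x)cos(y) + cos(x)sin(y); sine is not additive.

Conclusion: False.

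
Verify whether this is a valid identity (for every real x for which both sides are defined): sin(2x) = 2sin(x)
No, this is NOT an identity.

Claim: sin(2x) = 2sin(x).
Test a specific point where both sides are defined: x = -π/6.
LHS = sin(2x) ≈ -0.8660
RHS = 2sin(x) ≈ -1.0000
Since -0.8660 ≠ -1.0000, the equation fails at this point, so it cannot hold for every real x for which both sides are defined.
The correct double-angle formula is sin(2x) = 2sin(x)cos(x).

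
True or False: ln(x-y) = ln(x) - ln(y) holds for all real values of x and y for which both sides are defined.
Claim: ln(x-y) = ln(x) - ln(y).
Test a specific point where both sides are defined: x = 5, y = 2.
LHS = ln(x-y) ≈ 1.0986
RHS = ln(x) - ln(y) ≈ 0.9163
Since 1.0986 ≠ 0.9163, the equation fails at this point, so it cannot hold for all real values of x and y for which both sides are defined.
ln(x) - ln(y) = ln(x/y), not ln(x-y).

Conclusion: False.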